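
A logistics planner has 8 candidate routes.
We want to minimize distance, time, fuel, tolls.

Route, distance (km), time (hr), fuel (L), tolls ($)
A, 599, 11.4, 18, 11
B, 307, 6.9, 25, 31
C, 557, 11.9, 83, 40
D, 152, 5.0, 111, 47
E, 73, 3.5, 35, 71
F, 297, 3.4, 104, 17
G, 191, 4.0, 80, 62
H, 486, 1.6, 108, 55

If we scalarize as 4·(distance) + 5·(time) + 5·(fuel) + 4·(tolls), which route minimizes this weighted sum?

E

A: 4·599 + 5·11.4 + 5·18 + 4·11 = 2587.0
B: 4·307 + 5·6.9 + 5·25 + 4·31 = 1511.5
C: 4·557 + 5·11.9 + 5·83 + 4·40 = 2862.5
D: 4·152 + 5·5.0 + 5·111 + 4·47 = 1376.0
E: 4·73 + 5·3.5 + 5·35 + 4·71 = 768.5
F: 4·297 + 5·3.4 + 5·104 + 4·17 = 1793.0
G: 4·191 + 5·4.0 + 5·80 + 4·62 = 1432.0
H: 4·486 + 5·1.6 + 5·108 + 4·55 = 2712.0
Lowest: E at 768.5.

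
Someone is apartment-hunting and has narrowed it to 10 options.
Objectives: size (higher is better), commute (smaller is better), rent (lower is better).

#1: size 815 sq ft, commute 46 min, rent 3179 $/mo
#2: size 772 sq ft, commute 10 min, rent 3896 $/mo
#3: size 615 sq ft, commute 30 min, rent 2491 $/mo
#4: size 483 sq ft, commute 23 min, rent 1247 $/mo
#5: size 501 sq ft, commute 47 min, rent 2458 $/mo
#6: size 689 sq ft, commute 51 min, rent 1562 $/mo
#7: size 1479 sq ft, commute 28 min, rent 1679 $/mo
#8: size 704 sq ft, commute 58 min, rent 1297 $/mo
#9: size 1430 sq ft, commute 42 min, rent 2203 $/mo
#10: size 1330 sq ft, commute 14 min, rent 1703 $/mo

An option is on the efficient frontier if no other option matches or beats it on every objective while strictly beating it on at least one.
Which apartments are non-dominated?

#2, #4, #6, #7, #8, #10

#1: dominated by #7 (size 1479≥815, commute 28≤46, rent 1679≤3179).
#2: not dominated (best commute).
#3: dominated by #7 (size 1479≥615, commute 28≤30, rent 1679≤2491).
#4: not dominated (best rent).
#5: dominated by #7 (size 1479≥501, commute 28≤47, rent 1679≤2458).
#6: not dominated.
#7: not dominated (best size).
#8: not dominated.
#9: dominated by #7 (size 1479≥1430, commute 28≤42, rent 1679≤2203).
#10: not dominated.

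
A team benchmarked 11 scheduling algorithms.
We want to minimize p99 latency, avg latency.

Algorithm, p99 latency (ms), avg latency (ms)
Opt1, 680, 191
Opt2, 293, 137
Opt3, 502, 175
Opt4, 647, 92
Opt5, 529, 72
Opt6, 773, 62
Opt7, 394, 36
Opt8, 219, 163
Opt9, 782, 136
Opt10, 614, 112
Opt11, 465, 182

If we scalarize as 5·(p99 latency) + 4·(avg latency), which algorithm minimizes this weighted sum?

Opt8

Opt1: 5·680 + 4·191 = 4164
Opt2: 5·293 + 4·137 = 2013
Opt3: 5·502 + 4·175 = 3210
Opt4: 5·647 + 4·92 = 3603
Opt5: 5·529 + 4·72 = 2933
Opt6: 5·773 + 4·62 = 4113
Opt7: 5·394 + 4·36 = 2114
Opt8: 5·219 + 4·163 = 1747
Opt9: 5·782 + 4·136 = 4454
Opt10: 5·614 + 4·112 = 3518
Opt11: 5·465 + 4·182 = 3053
Lowest: Opt8 at 1747.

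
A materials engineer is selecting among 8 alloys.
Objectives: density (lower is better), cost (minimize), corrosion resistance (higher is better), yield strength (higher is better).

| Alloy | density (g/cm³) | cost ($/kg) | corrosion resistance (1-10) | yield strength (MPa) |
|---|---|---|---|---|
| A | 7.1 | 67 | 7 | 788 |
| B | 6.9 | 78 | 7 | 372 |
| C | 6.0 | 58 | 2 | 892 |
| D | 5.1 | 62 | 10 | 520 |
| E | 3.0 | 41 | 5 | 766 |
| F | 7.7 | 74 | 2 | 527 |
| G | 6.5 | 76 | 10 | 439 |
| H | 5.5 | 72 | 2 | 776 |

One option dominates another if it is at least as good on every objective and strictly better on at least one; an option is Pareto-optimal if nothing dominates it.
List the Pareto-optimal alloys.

A, C, D, E, H

A: not dominated.
B: dominated by D (density 5.1≤6.9, cost 62≤78, corrosion resistance 10≥7, yield strength 520≥372).
C: not dominated (best yield strength).
D: not dominated.
E: not dominated (best density).
F: dominated by A (density 7.1≤7.7, cost 67≤74, corrosion resistance 7≥2, yield strength 788≥527).
G: dominated by D (density 5.1≤6.5, cost 62≤76, corrosion resistance 10≥10, yield strength 520≥439).
H: not dominated.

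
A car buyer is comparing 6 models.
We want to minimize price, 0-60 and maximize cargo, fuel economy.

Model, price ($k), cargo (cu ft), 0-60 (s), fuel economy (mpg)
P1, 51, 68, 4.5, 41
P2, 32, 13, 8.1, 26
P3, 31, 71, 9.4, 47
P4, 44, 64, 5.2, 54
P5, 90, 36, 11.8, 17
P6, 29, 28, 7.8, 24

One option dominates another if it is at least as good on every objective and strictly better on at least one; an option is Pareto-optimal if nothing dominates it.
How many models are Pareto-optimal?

P1: not dominated (best 0-60).
P2: not dominated.
P3: not dominated (best cargo).
P4: not dominated (best fuel economy).
P5: dominated by P1 (price 51≤90, cargo 68≥36, 0-60 4.5≤11.8, fuel economy 41≥17).
P6: not dominated (best price).
Pareto-optimal: P1, P2, P3, P4, P6 → 5.

5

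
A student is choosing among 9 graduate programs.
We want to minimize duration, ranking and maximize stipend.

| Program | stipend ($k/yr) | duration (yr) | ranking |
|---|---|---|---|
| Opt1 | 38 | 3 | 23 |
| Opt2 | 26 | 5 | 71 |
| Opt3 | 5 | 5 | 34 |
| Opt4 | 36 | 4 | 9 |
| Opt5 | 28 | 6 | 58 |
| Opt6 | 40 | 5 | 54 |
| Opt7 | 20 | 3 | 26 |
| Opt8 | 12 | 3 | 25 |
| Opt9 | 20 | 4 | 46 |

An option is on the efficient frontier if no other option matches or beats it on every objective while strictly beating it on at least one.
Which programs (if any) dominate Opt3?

Opt1, Opt4, Opt7, Opt8

Opt1: stipend 38≥5, duration 3≤5, ranking 23≤34 — dominates Opt3.
Opt4: stipend 36≥5, duration 4≤5, ranking 9≤34 — dominates Opt3.
Opt7: stipend 20≥5, duration 3≤5, ranking 26≤34 — dominates Opt3.
Opt8: stipend 12≥5, duration 3≤5, ranking 25≤34 — dominates Opt3.
Others (Opt2, Opt5, Opt6, Opt9) are each worse than Opt3 on at least one objective.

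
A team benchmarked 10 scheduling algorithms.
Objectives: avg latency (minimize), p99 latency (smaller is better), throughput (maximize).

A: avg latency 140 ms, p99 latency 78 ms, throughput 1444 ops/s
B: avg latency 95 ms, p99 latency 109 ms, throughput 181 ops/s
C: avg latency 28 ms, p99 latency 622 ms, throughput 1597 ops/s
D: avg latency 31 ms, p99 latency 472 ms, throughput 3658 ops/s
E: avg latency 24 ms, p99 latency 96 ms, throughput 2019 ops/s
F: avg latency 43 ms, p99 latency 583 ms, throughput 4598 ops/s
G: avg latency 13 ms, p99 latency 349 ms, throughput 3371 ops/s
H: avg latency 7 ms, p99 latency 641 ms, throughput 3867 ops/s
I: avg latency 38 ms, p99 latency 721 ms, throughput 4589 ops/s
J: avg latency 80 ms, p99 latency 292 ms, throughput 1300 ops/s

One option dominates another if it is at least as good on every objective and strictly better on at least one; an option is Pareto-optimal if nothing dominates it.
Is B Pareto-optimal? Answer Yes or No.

No

E vs B: avg latency 24≤95, p99 latency 96≤109, throughput 2019≥181 — E is at least as good on every objective and strictly better on at least one, so E dominates B.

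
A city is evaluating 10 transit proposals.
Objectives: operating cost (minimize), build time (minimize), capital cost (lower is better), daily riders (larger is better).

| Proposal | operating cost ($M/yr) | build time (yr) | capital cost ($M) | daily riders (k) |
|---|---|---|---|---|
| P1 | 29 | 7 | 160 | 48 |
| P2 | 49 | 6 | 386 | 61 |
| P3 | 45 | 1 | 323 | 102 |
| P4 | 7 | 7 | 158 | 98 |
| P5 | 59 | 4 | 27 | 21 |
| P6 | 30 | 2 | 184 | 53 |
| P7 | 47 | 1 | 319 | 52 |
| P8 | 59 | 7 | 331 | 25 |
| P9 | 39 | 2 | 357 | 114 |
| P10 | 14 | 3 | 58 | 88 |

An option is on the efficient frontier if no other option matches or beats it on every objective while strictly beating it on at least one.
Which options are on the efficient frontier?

P1: dominated by P4 (operating cost 7≤29, build time 7≤7, capital cost 158≤160, daily riders 98≥48).
P2: dominated by P3 (operating cost 45≤49, build time 1≤6, capital cost 323≤386, daily riders 102≥61).
P3: not dominated.
P4: not dominated (best operating cost).
P5: not dominated (best capital cost).
P6: not dominated.
P7: not dominated.
P8: dominated by P1 (operating cost 29≤59, build time 7≤7, capital cost 160≤331, daily riders 48≥25).
P9: not dominated (best daily riders).
P10: not dominated.

P3, P4, P5, P6, P7, P9, P10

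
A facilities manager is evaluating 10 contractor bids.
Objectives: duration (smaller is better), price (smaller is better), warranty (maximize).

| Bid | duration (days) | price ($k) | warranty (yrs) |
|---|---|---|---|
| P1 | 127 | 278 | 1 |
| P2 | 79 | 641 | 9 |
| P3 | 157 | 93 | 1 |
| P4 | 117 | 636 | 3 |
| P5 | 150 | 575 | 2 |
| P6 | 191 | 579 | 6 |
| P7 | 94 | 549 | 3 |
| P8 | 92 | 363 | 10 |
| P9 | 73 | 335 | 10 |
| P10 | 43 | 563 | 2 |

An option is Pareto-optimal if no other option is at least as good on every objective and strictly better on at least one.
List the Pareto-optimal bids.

P1, P3, P9, P10

P1: not dominated.
P2: dominated by P9 (duration 73≤79, price 335≤641, warranty 10≥9).
P3: not dominated (best price).
P4: dominated by P7 (duration 94≤117, price 549≤636, warranty 3≥3).
P5: dominated by P7 (duration 94≤150, price 549≤575, warranty 3≥2).
P6: dominated by P8 (duration 92≤191, price 363≤579, warranty 10≥6).
P7: dominated by P8 (duration 92≤94, price 363≤549, warranty 10≥3).
P8: dominated by P9 (duration 73≤92, price 335≤363, warranty 10≥10).
P9: not dominated.
P10: not dominated (best duration).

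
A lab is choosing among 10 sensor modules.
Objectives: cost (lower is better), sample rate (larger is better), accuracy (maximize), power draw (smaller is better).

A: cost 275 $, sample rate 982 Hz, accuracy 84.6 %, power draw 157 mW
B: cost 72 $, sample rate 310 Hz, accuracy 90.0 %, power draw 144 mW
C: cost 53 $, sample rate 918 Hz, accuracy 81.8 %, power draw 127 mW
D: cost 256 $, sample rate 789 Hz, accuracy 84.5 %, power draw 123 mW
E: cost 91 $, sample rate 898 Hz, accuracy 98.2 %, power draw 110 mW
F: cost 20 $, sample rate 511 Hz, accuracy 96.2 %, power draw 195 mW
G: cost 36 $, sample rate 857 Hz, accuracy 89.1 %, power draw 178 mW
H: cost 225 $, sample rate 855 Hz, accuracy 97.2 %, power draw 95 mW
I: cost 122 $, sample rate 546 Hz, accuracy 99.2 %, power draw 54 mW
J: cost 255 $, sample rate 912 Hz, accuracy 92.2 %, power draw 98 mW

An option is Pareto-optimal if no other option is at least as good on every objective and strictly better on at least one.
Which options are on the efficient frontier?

A, B, C, E, F, G, H, I, J

A: not dominated (best sample rate).
B: not dominated.
C: not dominated.
D: dominated by E (cost 91≤256, sample rate 898≥789, accuracy 98.2≥84.5, power draw 110≤123).
E: not dominated.
F: not dominated (best cost).
G: not dominated.
H: not dominated.
I: not dominated (best accuracy).
J: not dominated.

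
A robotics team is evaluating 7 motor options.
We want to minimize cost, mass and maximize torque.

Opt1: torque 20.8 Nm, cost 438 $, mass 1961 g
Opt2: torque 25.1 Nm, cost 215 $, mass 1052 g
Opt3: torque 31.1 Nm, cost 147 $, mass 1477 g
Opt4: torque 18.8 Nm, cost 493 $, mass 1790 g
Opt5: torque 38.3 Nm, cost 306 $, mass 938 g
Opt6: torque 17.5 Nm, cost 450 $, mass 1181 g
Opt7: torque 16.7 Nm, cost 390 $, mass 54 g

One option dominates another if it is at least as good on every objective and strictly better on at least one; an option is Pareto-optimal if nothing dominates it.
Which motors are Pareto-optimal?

Opt2, Opt3, Opt5, Opt7

Opt1: dominated by Opt2 (torque 25.1≥20.8, cost 215≤438, mass 1052≤1961).
Opt2: not dominated.
Opt3: not dominated (best cost).
Opt4: dominated by Opt2 (torque 25.1≥18.8, cost 215≤493, mass 1052≤1790).
Opt5: not dominated (best torque).
Opt6: dominated by Opt2 (torque 25.1≥17.5, cost 215≤450, mass 1052≤1181).
Opt7: not dominated (best mass).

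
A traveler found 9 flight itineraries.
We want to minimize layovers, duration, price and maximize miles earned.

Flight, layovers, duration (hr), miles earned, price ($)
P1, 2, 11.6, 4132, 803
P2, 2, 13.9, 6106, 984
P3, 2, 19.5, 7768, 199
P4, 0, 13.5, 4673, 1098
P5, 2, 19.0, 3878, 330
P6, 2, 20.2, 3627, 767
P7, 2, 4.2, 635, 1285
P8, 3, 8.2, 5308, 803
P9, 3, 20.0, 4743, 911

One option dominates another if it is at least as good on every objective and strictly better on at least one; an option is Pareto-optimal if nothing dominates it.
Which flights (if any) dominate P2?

P1: worse on miles earned (4132 vs 6106).
P3: worse on duration (19.5 vs 13.9).
P4: worse on miles earned (4673 vs 6106).
P5: worse on duration (19.0 vs 13.9).
P6: worse on duration (20.2 vs 13.9).
P7: worse on miles earned (635 vs 6106).
P8: worse on layovers (3 vs 2).
P9: worse on layovers (3 vs 2).
No option dominates P2.

none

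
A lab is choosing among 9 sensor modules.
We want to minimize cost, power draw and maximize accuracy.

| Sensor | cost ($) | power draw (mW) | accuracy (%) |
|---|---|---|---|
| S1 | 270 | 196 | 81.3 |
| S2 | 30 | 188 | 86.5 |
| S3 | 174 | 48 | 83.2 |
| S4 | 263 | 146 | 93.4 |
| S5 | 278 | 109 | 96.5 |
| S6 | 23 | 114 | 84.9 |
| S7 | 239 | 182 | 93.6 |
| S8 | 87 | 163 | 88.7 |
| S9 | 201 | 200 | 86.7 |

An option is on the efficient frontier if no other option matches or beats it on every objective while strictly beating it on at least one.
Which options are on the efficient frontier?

S2, S3, S4, S5, S6, S7, S8

S1: dominated by S2 (cost 30≤270, power draw 188≤196, accuracy 86.5≥81.3).
S2: not dominated.
S3: not dominated (best power draw).
S4: not dominated.
S5: not dominated (best accuracy).
S6: not dominated (best cost).
S7: not dominated.
S8: not dominated.
S9: dominated by S8 (cost 87≤201, power draw 163≤200, accuracy 88.7≥86.7).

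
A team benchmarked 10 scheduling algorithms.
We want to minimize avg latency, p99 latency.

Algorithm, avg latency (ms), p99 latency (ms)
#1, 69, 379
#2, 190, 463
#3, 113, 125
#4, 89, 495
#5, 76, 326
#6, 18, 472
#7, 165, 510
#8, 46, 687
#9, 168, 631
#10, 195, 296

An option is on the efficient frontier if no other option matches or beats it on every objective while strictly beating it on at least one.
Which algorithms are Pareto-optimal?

#1: not dominated.
#2: dominated by #1 (avg latency 69≤190, p99 latency 379≤463).
#3: not dominated (best p99 latency).
#4: dominated by #1 (avg latency 69≤89, p99 latency 379≤495).
#5: not dominated.
#6: not dominated (best avg latency).
#7: dominated by #1 (avg latency 69≤165, p99 latency 379≤510).
#8: dominated by #6 (avg latency 18≤46, p99 latency 472≤687).
#9: dominated by #1 (avg latency 69≤168, p99 latency 379≤631).
#10: dominated by #3 (avg latency 113≤195, p99 latency 125≤296).

#1, #3, #5, #6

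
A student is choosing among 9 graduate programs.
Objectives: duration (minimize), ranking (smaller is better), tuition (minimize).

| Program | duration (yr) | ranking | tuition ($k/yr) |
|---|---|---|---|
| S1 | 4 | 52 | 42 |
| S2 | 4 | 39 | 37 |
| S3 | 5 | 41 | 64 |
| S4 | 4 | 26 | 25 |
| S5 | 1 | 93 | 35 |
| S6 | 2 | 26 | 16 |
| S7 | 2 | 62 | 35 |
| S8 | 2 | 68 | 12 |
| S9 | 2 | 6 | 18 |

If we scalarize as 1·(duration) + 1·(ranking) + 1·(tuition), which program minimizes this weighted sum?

S9

S1: 1·4 + 1·52 + 1·42 = 98
S2: 1·4 + 1·39 + 1·37 = 80
S3: 1·5 + 1·41 + 1·64 = 110
S4: 1·4 + 1·26 + 1·25 = 55
S5: 1·1 + 1·93 + 1·35 = 129
S6: 1·2 + 1·26 + 1·16 = 44
S7: 1·2 + 1·62 + 1·35 = 99
S8: 1·2 + 1·68 + 1·12 = 82
S9: 1·2 + 1·6 + 1·18 = 26
Lowest: S9 at 26.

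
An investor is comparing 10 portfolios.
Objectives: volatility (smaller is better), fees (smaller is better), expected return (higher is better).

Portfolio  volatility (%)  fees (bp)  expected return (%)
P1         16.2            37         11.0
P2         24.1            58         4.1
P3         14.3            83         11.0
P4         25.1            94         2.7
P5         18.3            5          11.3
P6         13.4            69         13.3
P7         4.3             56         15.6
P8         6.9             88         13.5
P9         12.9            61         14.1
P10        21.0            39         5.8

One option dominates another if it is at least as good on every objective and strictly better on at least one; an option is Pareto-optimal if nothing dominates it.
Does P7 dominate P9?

Yes

P7 vs P9: volatility 4.3≤12.9, fees 56≤61, expected return 15.6≥14.1 — P7 is at least as good on every objective with at least one strict improvement.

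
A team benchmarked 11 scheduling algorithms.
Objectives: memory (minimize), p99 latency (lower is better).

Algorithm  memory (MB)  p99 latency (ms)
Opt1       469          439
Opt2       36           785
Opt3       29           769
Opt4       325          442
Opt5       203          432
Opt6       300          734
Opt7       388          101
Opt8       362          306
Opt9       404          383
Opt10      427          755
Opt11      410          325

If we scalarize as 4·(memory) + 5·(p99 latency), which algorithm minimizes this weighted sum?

Opt1: 4·469 + 5·439 = 4071
Opt2: 4·36 + 5·785 = 4069
Opt3: 4·29 + 5·769 = 3961
Opt4: 4·325 + 5·442 = 3510
Opt5: 4·203 + 5·432 = 2972
Opt6: 4·300 + 5·734 = 4870
Opt7: 4·388 + 5·101 = 2057
Opt8: 4·362 + 5·306 = 2978
Opt9: 4·404 + 5·383 = 3531
Opt10: 4·427 + 5·755 = 5483
Opt11: 4·410 + 5·325 = 3265
Lowest: Opt7 at 2057.

Opt7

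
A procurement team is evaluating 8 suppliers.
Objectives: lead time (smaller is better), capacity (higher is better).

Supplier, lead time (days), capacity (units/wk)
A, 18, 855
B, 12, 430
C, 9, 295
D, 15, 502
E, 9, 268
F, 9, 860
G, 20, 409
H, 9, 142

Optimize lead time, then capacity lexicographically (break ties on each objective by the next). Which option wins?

First minimize lead time: best is 9, kept {C, E, F, H}.
Then maximize capacity: best is 860, kept {F}.

F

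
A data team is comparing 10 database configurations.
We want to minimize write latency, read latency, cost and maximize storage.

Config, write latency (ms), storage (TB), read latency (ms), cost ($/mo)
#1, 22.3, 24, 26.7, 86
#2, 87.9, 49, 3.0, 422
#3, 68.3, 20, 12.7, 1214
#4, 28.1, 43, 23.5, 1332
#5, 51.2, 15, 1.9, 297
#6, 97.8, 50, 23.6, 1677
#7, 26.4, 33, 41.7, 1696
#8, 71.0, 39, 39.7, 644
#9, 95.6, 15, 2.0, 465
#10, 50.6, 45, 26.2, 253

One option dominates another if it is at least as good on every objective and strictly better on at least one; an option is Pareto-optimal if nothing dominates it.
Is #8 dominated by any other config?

Yes

#10 vs #8: write latency 50.6≤71.0, storage 45≥39, read latency 26.2≤39.7, cost 253≤644 — #10 is at least as good on every objective and strictly better on at least one, so #10 dominates #8.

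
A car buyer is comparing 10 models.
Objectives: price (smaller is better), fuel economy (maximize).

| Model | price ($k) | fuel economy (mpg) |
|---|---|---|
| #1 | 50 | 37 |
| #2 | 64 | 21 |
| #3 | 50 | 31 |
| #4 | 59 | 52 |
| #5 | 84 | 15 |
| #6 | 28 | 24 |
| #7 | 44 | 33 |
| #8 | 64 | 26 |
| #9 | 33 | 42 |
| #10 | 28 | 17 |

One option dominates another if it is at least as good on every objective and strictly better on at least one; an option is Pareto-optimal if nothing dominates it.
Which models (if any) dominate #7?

#9

#9: price 33≤44, fuel economy 42≥33 — dominates #7.
Others (#1, #2, #3, #4, #5, #6, #8, #10) are each worse than #7 on at least one objective.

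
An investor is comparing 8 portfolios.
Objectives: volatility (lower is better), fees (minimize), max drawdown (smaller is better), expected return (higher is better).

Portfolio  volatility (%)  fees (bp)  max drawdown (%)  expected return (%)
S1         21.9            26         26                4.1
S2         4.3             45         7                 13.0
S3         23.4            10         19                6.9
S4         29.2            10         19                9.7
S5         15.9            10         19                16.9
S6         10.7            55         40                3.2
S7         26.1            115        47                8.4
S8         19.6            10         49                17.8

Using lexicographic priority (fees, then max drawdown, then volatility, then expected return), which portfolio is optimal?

S5

First minimize fees: best is 10, kept {S3, S4, S5, S8}.
Then minimize max drawdown: best is 19, kept {S3, S4, S5}.
Then minimize volatility: best is 15.9, kept {S5}.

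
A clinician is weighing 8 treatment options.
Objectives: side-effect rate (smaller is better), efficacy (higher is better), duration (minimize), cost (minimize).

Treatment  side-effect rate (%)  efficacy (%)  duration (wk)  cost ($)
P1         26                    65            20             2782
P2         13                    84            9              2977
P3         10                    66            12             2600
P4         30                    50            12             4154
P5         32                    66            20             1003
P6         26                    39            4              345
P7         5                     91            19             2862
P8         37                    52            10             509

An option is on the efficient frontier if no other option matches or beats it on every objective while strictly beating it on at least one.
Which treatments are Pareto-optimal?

P1: dominated by P3 (side-effect rate 10≤26, efficacy 66≥65, duration 12≤20, cost 2600≤2782).
P2: not dominated.
P3: not dominated.
P4: dominated by P2 (side-effect rate 13≤30, efficacy 84≥50, duration 9≤12, cost 2977≤4154).
P5: not dominated.
P6: not dominated (best duration).
P7: not dominated (best side-effect rate).
P8: not dominated.

P2, P3, P5, P6, P7, P8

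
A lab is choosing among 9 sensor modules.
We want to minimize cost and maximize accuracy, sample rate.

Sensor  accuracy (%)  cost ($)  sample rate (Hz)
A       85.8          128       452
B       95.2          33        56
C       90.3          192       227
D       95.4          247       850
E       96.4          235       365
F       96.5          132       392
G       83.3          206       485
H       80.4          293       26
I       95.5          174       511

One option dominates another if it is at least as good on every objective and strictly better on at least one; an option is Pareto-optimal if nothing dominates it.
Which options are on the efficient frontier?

A, B, D, F, I

A: not dominated.
B: not dominated (best cost).
C: dominated by F (accuracy 96.5≥90.3, cost 132≤192, sample rate 392≥227).
D: not dominated (best sample rate).
E: dominated by F (accuracy 96.5≥96.4, cost 132≤235, sample rate 392≥365).
F: not dominated (best accuracy).
G: dominated by I (accuracy 95.5≥83.3, cost 174≤206, sample rate 511≥485).
H: dominated by A (accuracy 85.8≥80.4, cost 128≤293, sample rate 452≥26).
I: not dominated.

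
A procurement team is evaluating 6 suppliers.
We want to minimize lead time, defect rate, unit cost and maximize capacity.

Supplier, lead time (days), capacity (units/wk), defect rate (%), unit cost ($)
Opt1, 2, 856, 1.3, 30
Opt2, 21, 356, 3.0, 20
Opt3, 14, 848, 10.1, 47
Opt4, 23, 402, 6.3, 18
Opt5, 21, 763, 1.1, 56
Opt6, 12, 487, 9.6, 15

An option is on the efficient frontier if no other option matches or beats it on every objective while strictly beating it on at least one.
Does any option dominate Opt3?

Yes

Opt1 vs Opt3: lead time 2≤14, capacity 856≥848, defect rate 1.3≤10.1, unit cost 30≤47 — Opt1 is at least as good on every objective and strictly better on at least one, so Opt1 dominates Opt3.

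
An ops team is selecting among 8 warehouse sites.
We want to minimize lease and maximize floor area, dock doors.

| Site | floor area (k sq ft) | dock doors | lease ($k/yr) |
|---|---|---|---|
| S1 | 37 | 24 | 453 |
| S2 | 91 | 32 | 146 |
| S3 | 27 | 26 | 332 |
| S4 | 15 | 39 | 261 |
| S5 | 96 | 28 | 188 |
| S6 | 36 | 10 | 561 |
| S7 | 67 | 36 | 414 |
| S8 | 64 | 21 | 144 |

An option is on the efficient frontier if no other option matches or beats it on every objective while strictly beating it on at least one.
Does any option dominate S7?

No

S1: worse on floor area (37 vs 67).
S2: worse on dock doors (32 vs 36).
S3: worse on floor area (27 vs 67).
S4: worse on floor area (15 vs 67).
S5: worse on dock doors (28 vs 36).
S6: worse on floor area (36 vs 67).
S8: worse on floor area (64 vs 67).
No option is at least as good as S7 on every objective and strictly better on one.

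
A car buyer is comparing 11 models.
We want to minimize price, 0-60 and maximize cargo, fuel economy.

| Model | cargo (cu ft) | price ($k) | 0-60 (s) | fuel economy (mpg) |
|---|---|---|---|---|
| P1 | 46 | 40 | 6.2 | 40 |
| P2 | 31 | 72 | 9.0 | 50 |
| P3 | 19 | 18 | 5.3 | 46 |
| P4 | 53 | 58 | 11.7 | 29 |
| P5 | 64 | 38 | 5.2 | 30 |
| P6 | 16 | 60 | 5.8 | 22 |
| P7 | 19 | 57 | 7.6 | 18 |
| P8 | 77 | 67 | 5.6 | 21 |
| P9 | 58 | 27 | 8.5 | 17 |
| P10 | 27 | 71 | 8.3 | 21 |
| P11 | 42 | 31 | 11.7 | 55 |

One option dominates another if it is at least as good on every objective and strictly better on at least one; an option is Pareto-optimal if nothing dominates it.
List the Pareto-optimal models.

P1, P2, P3, P5, P8, P9, P11

P1: not dominated.
P2: not dominated.
P3: not dominated (best price).
P4: dominated by P5 (cargo 64≥53, price 38≤58, 0-60 5.2≤11.7, fuel economy 30≥29).
P5: not dominated (best 0-60).
P6: dominated by P3 (cargo 19≥16, price 18≤60, 0-60 5.3≤5.8, fuel economy 46≥22).
P7: dominated by P1 (cargo 46≥19, price 40≤57, 0-60 6.2≤7.6, fuel economy 40≥18).
P8: not dominated (best cargo).
P9: not dominated.
P10: dominated by P1 (cargo 46≥27, price 40≤71, 0-60 6.2≤8.3, fuel economy 40≥21).
P11: not dominated (best fuel economy).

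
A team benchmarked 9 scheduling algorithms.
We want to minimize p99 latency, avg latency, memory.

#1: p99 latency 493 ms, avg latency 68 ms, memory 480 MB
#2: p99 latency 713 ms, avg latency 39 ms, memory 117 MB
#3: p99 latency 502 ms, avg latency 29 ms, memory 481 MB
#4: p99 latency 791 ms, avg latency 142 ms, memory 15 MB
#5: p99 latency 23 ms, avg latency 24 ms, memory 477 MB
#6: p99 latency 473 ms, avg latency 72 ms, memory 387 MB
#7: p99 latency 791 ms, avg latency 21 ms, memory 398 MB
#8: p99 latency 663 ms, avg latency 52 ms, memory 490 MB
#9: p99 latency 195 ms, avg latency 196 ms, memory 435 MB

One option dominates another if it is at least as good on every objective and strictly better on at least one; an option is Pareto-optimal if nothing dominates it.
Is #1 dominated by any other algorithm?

#5 vs #1: p99 latency 23≤493, avg latency 24≤68, memory 477≤480 — #5 is at least as good on every objective and strictly better on at least one, so #5 dominates #1.

Yes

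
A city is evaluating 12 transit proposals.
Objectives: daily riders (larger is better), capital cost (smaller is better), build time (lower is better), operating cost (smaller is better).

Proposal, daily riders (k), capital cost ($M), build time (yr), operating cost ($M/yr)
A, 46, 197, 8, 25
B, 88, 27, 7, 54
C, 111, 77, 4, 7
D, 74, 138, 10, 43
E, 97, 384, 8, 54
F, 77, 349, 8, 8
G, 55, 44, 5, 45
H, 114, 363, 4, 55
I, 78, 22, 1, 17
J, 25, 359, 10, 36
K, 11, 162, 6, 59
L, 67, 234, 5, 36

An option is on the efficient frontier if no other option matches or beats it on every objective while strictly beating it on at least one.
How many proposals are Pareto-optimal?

4

A: dominated by C (daily riders 111≥46, capital cost 77≤197, build time 4≤8, operating cost 7≤25).
B: not dominated.
C: not dominated (best operating cost).
D: dominated by C (daily riders 111≥74, capital cost 77≤138, build time 4≤10, operating cost 7≤43).
E: dominated by C (daily riders 111≥97, capital cost 77≤384, build time 4≤8, operating cost 7≤54).
F: dominated by C (daily riders 111≥77, capital cost 77≤349, build time 4≤8, operating cost 7≤8).
G: dominated by I (daily riders 78≥55, capital cost 22≤44, build time 1≤5, operating cost 17≤45).
H: not dominated (best daily riders).
I: not dominated (best capital cost).
J: dominated by A (daily riders 46≥25, capital cost 197≤359, build time 8≤10, operating cost 25≤36).
K: dominated by C (daily riders 111≥11, capital cost 77≤162, build time 4≤6, operating cost 7≤59).
L: dominated by C (daily riders 111≥67, capital cost 77≤234, build time 4≤5, operating cost 7≤36).
Pareto-optimal: B, C, H, I → 4.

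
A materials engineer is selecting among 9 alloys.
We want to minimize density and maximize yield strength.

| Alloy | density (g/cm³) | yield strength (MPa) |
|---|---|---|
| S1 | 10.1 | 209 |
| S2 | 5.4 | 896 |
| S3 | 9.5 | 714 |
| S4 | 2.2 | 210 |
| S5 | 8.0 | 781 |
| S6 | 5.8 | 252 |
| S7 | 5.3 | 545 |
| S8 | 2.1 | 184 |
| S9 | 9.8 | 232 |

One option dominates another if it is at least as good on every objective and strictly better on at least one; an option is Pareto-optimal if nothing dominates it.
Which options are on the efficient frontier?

S1: dominated by S2 (density 5.4≤10.1, yield strength 896≥209).
S2: not dominated (best yield strength).
S3: dominated by S2 (density 5.4≤9.5, yield strength 896≥714).
S4: not dominated.
S5: dominated by S2 (density 5.4≤8.0, yield strength 896≥781).
S6: dominated by S2 (density 5.4≤5.8, yield strength 896≥252).
S7: not dominated.
S8: not dominated (best density).
S9: dominated by S2 (density 5.4≤9.8, yield strength 896≥232).

S2, S4, S7, S8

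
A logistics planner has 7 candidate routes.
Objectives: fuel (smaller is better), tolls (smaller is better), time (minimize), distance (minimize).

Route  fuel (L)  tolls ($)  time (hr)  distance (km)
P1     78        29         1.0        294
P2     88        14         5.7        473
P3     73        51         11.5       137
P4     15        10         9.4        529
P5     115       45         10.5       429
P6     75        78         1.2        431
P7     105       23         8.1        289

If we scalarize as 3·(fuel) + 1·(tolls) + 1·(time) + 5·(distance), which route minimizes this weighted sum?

P1: 3·78 + 1·29 + 1·1.0 + 5·294 = 1734.0
P2: 3·88 + 1·14 + 1·5.7 + 5·473 = 2648.7
P3: 3·73 + 1·51 + 1·11.5 + 5·137 = 966.5
P4: 3·15 + 1·10 + 1·9.4 + 5·529 = 2709.4
P5: 3·115 + 1·45 + 1·10.5 + 5·429 = 2545.5
P6: 3·75 + 1·78 + 1·1.2 + 5·431 = 2459.2
P7: 3·105 + 1·23 + 1·8.1 + 5·289 = 1791.1
Lowest: P3 at 966.5.

P3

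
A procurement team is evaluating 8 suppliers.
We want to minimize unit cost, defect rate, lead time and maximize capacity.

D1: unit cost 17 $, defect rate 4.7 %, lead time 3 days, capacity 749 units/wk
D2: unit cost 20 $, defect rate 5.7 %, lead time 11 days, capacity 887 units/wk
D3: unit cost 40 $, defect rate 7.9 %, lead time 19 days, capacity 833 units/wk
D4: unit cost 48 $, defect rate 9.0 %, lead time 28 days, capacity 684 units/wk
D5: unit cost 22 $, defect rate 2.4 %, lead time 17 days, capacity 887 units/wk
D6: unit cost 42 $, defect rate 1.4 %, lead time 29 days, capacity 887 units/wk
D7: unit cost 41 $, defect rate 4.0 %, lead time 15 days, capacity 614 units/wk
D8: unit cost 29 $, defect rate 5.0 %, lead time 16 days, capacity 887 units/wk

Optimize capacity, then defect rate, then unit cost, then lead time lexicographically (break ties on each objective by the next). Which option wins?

D6

First maximize capacity: best is 887, kept {D2, D5, D6, D8}.
Then minimize defect rate: best is 1.4, kept {D6}.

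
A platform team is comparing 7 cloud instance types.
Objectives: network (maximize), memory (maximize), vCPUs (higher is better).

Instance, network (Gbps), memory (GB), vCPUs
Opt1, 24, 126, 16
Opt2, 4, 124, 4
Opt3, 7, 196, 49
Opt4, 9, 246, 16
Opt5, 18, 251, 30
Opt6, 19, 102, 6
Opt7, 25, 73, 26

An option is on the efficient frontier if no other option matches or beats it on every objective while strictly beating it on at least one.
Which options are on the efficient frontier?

Opt1: not dominated.
Opt2: dominated by Opt1 (network 24≥4, memory 126≥124, vCPUs 16≥4).
Opt3: not dominated (best vCPUs).
Opt4: dominated by Opt5 (network 18≥9, memory 251≥246, vCPUs 30≥16).
Opt5: not dominated (best memory).
Opt6: dominated by Opt1 (network 24≥19, memory 126≥102, vCPUs 16≥6).
Opt7: not dominated (best network).

Opt1, Opt3, Opt5, Opt7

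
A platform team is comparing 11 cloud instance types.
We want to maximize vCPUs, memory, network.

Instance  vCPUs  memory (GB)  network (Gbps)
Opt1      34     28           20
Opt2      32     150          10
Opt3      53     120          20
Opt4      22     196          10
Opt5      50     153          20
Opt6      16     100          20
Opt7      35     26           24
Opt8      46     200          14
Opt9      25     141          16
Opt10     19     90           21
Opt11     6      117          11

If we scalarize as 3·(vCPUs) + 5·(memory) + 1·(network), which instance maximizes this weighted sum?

Opt8

Opt1: 3·34 + 5·28 + 1·20 = 262
Opt2: 3·32 + 5·150 + 1·10 = 856
Opt3: 3·53 + 5·120 + 1·20 = 779
Opt4: 3·22 + 5·196 + 1·10 = 1056
Opt5: 3·50 + 5·153 + 1·20 = 935
Opt6: 3·16 + 5·100 + 1·20 = 568
Opt7: 3·35 + 5·26 + 1·24 = 259
Opt8: 3·46 + 5·200 + 1·14 = 1152
Opt9: 3·25 + 5·141 + 1·16 = 796
Opt10: 3·19 + 5·90 + 1·21 = 528
Opt11: 3·6 + 5·117 + 1·11 = 614
Highest: Opt8 at 1152.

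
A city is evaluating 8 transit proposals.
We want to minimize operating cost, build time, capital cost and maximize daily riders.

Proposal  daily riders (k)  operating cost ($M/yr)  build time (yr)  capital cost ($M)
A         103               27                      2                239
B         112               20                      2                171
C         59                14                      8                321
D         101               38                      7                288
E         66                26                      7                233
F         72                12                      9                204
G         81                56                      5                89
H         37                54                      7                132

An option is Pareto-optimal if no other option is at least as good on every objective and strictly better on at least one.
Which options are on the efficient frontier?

A: dominated by B (daily riders 112≥103, operating cost 20≤27, build time 2≤2, capital cost 171≤239).
B: not dominated (best daily riders).
C: not dominated.
D: dominated by A (daily riders 103≥101, operating cost 27≤38, build time 2≤7, capital cost 239≤288).
E: dominated by B (daily riders 112≥66, operating cost 20≤26, build time 2≤7, capital cost 171≤233).
F: not dominated (best operating cost).
G: not dominated (best capital cost).
H: not dominated.

B, C, F, G, H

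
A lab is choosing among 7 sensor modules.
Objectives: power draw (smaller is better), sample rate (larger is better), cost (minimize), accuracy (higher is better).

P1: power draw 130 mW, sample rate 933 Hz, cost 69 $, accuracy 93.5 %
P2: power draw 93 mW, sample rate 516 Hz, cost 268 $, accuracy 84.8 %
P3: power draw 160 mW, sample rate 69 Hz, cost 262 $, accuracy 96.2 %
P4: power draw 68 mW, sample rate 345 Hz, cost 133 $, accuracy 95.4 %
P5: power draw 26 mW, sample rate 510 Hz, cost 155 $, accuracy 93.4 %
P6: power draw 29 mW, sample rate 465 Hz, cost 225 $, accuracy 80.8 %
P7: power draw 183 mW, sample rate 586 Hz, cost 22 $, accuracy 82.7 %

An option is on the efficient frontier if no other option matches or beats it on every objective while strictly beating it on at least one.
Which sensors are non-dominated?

P1, P2, P3, P4, P5, P7

P1: not dominated (best sample rate).
P2: not dominated.
P3: not dominated (best accuracy).
P4: not dominated.
P5: not dominated (best power draw).
P6: dominated by P5 (power draw 26≤29, sample rate 510≥465, cost 155≤225, accuracy 93.4≥80.8).
P7: not dominated (best cost).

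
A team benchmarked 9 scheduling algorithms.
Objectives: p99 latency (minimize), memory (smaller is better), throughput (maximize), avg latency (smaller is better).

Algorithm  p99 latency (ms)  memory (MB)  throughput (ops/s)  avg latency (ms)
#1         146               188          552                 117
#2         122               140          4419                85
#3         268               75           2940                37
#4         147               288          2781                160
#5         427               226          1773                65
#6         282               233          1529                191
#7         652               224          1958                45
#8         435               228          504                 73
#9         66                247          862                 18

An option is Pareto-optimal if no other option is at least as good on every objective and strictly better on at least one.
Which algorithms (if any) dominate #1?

#2: p99 latency 122≤146, memory 140≤188, throughput 4419≥552, avg latency 85≤117 — dominates #1.
Others (#3, #4, #5, #6, #7, #8, #9) are each worse than #1 on at least one objective.

#2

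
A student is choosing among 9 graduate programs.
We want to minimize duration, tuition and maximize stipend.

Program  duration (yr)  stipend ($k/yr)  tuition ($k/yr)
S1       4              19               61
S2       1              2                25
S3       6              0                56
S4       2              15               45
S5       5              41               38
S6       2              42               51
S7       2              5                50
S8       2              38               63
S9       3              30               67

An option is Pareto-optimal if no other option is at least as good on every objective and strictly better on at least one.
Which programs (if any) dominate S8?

S6

S6: duration 2≤2, stipend 42≥38, tuition 51≤63 — dominates S8.
Others (S1, S2, S3, S4, S5, S7, S9) are each worse than S8 on at least one objective.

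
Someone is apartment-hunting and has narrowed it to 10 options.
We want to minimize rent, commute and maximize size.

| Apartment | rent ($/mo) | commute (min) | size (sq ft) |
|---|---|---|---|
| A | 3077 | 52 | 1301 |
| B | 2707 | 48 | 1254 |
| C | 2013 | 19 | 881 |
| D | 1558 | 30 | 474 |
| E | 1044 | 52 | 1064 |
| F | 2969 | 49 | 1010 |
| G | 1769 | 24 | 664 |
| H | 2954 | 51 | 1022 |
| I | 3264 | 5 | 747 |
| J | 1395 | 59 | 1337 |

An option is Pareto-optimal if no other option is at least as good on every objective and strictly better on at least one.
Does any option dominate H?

B vs H: rent 2707≤2954, commute 48≤51, size 1254≥1022 — B is at least as good on every objective and strictly better on at least one, so B dominates H.

Yes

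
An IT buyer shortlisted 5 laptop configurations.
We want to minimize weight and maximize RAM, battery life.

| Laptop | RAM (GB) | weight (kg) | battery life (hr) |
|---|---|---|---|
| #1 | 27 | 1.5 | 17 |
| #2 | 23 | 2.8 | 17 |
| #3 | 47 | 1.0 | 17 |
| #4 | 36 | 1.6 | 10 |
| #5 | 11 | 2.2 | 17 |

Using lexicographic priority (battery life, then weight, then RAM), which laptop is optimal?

#3

First maximize battery life: best is 17, kept {#1, #2, #3, #5}.
Then minimize weight: best is 1.0, kept {#3}.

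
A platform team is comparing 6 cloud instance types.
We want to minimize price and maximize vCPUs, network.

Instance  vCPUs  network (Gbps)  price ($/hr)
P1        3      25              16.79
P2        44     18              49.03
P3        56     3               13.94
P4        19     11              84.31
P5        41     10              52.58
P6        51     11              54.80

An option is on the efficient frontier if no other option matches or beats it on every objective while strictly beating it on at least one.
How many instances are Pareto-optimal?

P1: not dominated (best network).
P2: not dominated.
P3: not dominated (best vCPUs).
P4: dominated by P2 (vCPUs 44≥19, network 18≥11, price 49.03≤84.31).
P5: dominated by P2 (vCPUs 44≥41, network 18≥10, price 49.03≤52.58).
P6: not dominated.
Pareto-optimal: P1, P2, P3, P6 → 4.

4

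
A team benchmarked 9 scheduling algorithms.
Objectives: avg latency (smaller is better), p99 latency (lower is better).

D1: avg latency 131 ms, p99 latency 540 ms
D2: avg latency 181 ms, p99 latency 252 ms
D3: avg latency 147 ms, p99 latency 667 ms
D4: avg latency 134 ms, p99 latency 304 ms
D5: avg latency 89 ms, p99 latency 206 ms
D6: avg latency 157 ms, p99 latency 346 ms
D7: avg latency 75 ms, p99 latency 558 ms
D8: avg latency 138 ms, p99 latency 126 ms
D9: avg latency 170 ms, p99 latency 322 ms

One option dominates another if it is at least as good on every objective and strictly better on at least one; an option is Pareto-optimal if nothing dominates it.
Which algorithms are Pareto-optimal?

D5, D7, D8

D1: dominated by D5 (avg latency 89≤131, p99 latency 206≤540).
D2: dominated by D5 (avg latency 89≤181, p99 latency 206≤252).
D3: dominated by D1 (avg latency 131≤147, p99 latency 540≤667).
D4: dominated by D5 (avg latency 89≤134, p99 latency 206≤304).
D5: not dominated.
D6: dominated by D4 (avg latency 134≤157, p99 latency 304≤346).
D7: not dominated (best avg latency).
D8: not dominated (best p99 latency).
D9: dominated by D4 (avg latency 134≤170, p99 latency 304≤322).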